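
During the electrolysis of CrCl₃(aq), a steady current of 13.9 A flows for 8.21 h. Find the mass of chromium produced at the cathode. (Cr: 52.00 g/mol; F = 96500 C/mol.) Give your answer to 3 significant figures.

73.8 g

Charge passed = 13.9 × 29556 = 4.108×10^5 C
n(e⁻) = Q/F = 4.108×10^5/96500 = 4.257 mol
Cr³⁺ + 3e⁻ → Cr, so n(Cr) = 4.257 / 3 = 1.419 mol
m = 1.419 × 52.00 = 73.8 g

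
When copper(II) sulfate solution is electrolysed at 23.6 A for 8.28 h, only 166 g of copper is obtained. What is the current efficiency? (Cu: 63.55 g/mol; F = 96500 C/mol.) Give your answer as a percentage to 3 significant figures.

71.7%

Q = 23.6 × 29808 = 7.035×10^5 C
n(e⁻) = 7.035×10^5 / 96500 = 7.290 mol
Cu²⁺ + 2e⁻ → Cu, so theoretical n(Cu) = 3.645 mol → 231.6 g
Efficiency = 166 / 231.6 = 0.7168 = 71.7%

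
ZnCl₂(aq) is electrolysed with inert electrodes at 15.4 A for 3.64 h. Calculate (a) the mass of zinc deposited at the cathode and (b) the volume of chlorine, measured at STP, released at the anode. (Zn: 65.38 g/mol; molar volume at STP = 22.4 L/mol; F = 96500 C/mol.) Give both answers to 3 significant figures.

Q = 15.4 × 13104 = 2.018×10^5 C; n(e⁻) = 2.018×10^5 / 96500 = 2.091 mol
Cathode: Zn²⁺ + 2e⁻ → Zn → n(Zn) = 2.091/2 = 1.046 mol → 68.4 g
Anode: 2Cl⁻ → Cl₂ + 2e⁻ → n(Cl₂) = 2.091/2 = 1.046 mol → 23.4 L

68.4 g Zn; 23.4 L Cl₂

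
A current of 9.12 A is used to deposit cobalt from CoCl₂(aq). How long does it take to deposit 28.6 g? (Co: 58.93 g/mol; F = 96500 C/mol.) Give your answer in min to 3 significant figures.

171 min

n(Co) = 28.6 / 58.93 = 0.4853 mol
Co²⁺ + 2e⁻ → Co, so n(e⁻) = 2 × 0.4853 = 0.9706 mol
Q = 0.9706 × 96500 = 93660 C
t = Q / I = 93660 / 9.12 = 10270 s = 171 min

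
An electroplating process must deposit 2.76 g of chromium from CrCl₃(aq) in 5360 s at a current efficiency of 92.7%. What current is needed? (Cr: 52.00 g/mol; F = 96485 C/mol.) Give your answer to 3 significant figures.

n(Cr) = 2.76 / 52.00 = 0.05308 mol
Cr³⁺ + 3e⁻ → Cr, so n(e⁻) = 3 × 0.05308 = 0.1592 mol
Q = 0.1592 × 96485 / 0.927 = 16570 C
I = Q / t = 16570 / 5360 s = 3.09 A

3.09 A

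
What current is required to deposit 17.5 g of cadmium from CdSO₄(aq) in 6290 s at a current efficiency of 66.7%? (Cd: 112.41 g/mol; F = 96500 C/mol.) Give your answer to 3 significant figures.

7.16 A

n(Cd) = 17.5 / 112.41 = 0.1557 mol
Cd²⁺ + 2e⁻ → Cd, so n(e⁻) = 2 × 0.1557 = 0.3114 mol
Q = 0.3114 × 96500 / 0.667 = 45050 C
I = Q / t = 45050 / 6290 s = 7.16 A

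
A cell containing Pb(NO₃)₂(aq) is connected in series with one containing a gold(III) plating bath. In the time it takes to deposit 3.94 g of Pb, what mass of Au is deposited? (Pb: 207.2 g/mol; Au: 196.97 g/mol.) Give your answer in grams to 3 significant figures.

2.50 g

n(Pb) = 3.94 / 207.2 = 0.01902 mol
Pb²⁺ + 2e⁻ → Pb, so n(e⁻) = 2 × 0.01902 = 0.03804 mol
Since the cells are in series, n(e⁻) in the Au cell is also 0.03804 mol.
Au³⁺ + 3e⁻ → Au, so n(Au) = 0.03804 / 3 = 0.01268 mol
m(Au) = 0.01268 × 196.97 = 2.50 g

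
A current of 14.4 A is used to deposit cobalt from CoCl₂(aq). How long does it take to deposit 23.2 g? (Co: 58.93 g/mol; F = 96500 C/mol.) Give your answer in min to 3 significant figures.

n(Co) = 23.2 / 58.93 = 0.3937 mol
Co²⁺ + 2e⁻ → Co, so n(e⁻) = 2 × 0.3937 = 0.7874 mol
Q = 0.7874 × 96500 = 75980 C
t = Q / I = 75980 / 14.4 = 5276 s = 87.9 min

87.9 min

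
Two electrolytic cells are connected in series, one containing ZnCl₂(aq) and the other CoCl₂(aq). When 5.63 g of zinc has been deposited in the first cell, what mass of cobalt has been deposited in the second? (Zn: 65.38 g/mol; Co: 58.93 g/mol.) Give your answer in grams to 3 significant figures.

n(Zn) = 5.63 / 65.38 = 0.08611 mol
Zn²⁺ + 2e⁻ → Zn, so n(e⁻) = 2 × 0.08611 = 0.1722 mol
The cells are in series, so the same charge (and hence the same n(e⁻) = 0.1722 mol) passes through both.
Co²⁺ + 2e⁻ → Co, so n(Co) = 0.1722 / 2 = 0.08610 mol
m(Co) = 0.08610 × 58.93 = 5.07 g

5.07 g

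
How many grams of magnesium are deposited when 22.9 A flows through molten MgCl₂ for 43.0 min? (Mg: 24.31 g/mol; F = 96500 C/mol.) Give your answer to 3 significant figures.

7.44 g

Q = 22.9 A × 2580 s = 59080 C
Moles of electrons = 59080 / 96500 = 0.6122 mol
Mg²⁺ + 2e⁻ → Mg, so n(Mg) = 0.6122 / 2 = 0.3061 mol
m = 0.3061 × 24.31 = 7.44 g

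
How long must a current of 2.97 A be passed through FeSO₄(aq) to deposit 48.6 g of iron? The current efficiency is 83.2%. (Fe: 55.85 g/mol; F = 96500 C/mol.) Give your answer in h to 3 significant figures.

18.9 h

n(Fe) = 48.6 / 55.85 = 0.8702 mol
Fe²⁺ + 2e⁻ → Fe, so n(e⁻) = 2 × 0.8702 = 1.740 mol
Q = 1.740 × 96500 / 0.832 = 2.018×10^5 C
t = Q / I = 2.018×10^5 / 2.97 = 67950 s = 18.9 h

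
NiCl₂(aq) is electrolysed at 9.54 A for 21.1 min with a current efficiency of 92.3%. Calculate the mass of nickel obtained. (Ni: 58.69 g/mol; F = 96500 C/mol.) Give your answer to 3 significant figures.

3.39 g

Q = 9.54 × 1266 = 12080 C
n(e⁻) = 12080 / 96500 = 0.1252 mol
Ni²⁺ + 2e⁻ → Ni, so theoretical m(Ni) = 0.06260 × 58.69 = 3.674 g
Actual mass = 92.3% × 3.674 = 3.39 g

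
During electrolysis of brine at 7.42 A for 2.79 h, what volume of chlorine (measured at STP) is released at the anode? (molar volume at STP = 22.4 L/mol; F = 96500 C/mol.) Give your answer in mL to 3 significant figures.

8650 mL

Charge passed = 7.42 × 10044 = 74530 C
n(e⁻) = 74530 / 96500 = 0.7723 mol
2Cl⁻ → Cl₂ + 2e⁻, so n(Cl₂) = 0.7723 / 2 = 0.3862 mol
V = 0.3862 × 22.4 = 8.651 L
= 8650 mL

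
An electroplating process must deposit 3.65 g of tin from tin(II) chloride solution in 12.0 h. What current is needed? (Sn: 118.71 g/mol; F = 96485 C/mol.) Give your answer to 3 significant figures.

n(Sn) = 3.65 / 118.71 = 0.03075 mol
Sn²⁺ + 2e⁻ → Sn, so n(e⁻) = 2 × 0.03075 = 0.06150 mol
Q = 0.06150 × 96485 = 5934 C
I = Q / t = 5934 / 43200 s = 0.137 A

0.137 A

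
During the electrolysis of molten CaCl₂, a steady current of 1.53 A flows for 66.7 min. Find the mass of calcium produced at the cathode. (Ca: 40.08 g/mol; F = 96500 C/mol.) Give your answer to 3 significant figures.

1.27 g

Charge passed = 1.53 × 4002 = 6123 C
n(e⁻) = 6123 / 96500 = 0.06345 mol
Ca²⁺ + 2e⁻ → Ca, so n(Ca) = 0.06345 / 2 = 0.03173 mol
m = 0.03173 × 40.08 = 1.27 g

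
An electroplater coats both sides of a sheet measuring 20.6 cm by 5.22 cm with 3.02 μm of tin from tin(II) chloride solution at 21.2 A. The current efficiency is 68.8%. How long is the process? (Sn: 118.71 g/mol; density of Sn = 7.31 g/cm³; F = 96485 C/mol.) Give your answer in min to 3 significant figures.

Plated area = 2 × 20.6 × 5.22 = 215.1 cm²
Volume = 215.1 × 3.02×10⁻⁴ cm = 0.06496 cm³
m(Sn) = 0.06496 × 7.31 = 0.4749 g
n(Sn) = 0.4749 / 118.71 = 0.004001 mol; n(e⁻) = 2 × 0.004001 = 0.008002 mol
Q = 0.008002 × 96485 / 0.688 = 1122 C
t = 1122 / 21.2 = 52.92 s = 0.882 min

0.882 min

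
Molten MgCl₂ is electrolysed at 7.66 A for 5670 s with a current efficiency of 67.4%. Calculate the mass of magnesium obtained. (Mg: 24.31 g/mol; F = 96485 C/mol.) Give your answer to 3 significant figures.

Q = 7.66 × 5670 = 43430 C
n(e⁻) = 43430 / 96485 = 0.4501 mol
Mg²⁺ + 2e⁻ → Mg, so theoretical m(Mg) = 0.2251 × 24.31 = 5.472 g
Actual mass = 67.4% × 5.472 = 3.69 g

3.69 g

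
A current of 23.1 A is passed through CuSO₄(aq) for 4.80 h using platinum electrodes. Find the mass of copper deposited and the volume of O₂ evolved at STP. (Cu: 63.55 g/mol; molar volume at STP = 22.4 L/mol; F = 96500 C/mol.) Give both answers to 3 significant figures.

131 g Cu; 23.2 L O₂

Q = 23.1 × 17280 = 3.992×10^5 C; n(e⁻) = 3.992×10^5 / 96500 = 4.137 mol
Cathode: Cu²⁺ + 2e⁻ → Cu → n(Cu) = 4.137/2 = 2.069 mol → 131 g
Anode: 2H₂O → O₂ + 4H⁺ + 4e⁻ → n(O₂) = 4.137/4 = 1.034 mol → 23.2 L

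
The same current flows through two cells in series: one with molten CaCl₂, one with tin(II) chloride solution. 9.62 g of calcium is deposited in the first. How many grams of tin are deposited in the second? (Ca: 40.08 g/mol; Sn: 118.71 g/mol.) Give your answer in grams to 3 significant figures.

n(Ca) = 9.62 / 40.08 = 0.2400 mol
Ca²⁺ + 2e⁻ → Ca, so n(e⁻) = 2 × 0.2400 = 0.4800 mol
The cells are in series, so the same charge (and hence the same n(e⁻) = 0.4800 mol) passes through both.
Sn²⁺ + 2e⁻ → Sn, so n(Sn) = 0.4800 / 2 = 0.2400 mol
m(Sn) = 0.2400 × 118.71 = 28.5 g

28.5 g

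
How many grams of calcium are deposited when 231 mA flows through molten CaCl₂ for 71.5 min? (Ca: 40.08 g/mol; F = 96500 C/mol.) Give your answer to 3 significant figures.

0.206 g

Q = 0.231 A × 4290 s = 991.0 C
Moles of electrons = 991.0 / 96500 = 0.01027 mol
Ca²⁺ + 2e⁻ → Ca, so n(Ca) = 0.01027 / 2 = 0.005135 mol
m = 0.005135 × 40.08 = 0.206 g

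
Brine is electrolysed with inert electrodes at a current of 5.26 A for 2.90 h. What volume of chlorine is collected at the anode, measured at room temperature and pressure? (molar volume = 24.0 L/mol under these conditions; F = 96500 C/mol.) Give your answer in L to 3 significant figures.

Q = It = 5.26 × 10440 = 54910 C
n(e⁻) = Q/F = 54910/96500 = 0.5690 mol
2Cl⁻ → Cl₂ + 2e⁻, so n(Cl₂) = 0.5690 / 2 = 0.2845 mol
V = 0.2845 × 24.0 = 6.828 L

6.83 L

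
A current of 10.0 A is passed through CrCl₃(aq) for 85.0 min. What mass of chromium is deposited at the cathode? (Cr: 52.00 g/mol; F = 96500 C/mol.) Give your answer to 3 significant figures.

Q = 10.0 A × 5100 s = 51000 C
Moles of electrons = 51000 / 96500 = 0.5285 mol
Cr³⁺ + 3e⁻ → Cr, so n(Cr) = 0.5285 / 3 = 0.1762 mol
m = 0.1762 × 52.00 = 9.16 g

9.16 g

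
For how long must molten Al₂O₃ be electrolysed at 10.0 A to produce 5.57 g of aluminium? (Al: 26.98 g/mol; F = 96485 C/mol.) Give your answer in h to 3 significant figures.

1.66 h

n(Al) = 5.57 / 26.98 = 0.2064 mol
Al³⁺ + 3e⁻ → Al, so n(e⁻) = 3 × 0.2064 = 0.6192 mol
Q = 0.6192 × 96485 = 59740 C
t = Q / I = 59740 / 10.0 = 5974 s = 1.66 h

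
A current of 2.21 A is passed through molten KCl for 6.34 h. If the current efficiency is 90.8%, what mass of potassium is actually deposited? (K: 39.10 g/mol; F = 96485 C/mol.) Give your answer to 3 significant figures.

Q = 2.21 × 22824 = 50440 C
n(e⁻) = 50440 / 96485 = 0.5228 mol
K⁺ + e⁻ → K, so theoretical m(K) = 0.5228 × 39.10 = 20.44 g
Actual mass = 90.8% × 20.44 = 18.6 g

18.6 g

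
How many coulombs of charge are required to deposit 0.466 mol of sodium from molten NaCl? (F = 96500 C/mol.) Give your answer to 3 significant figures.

Na⁺ + e⁻ → Na, so n(e⁻) = 1 × 0.466 = 0.4660 mol
Q = 0.4660 × 96500 = 44970 C

45000 C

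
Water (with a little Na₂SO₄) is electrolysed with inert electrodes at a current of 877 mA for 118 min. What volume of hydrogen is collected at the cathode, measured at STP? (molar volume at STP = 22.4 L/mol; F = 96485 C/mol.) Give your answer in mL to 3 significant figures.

Q = It = 0.877 × 7080 = 6209 C
Moles of electrons = 6209 / 96485 = 0.06435 mol
2H⁺ + 2e⁻ → H₂, so n(H₂) = 0.06435 / 2 = 0.03218 mol
V = 0.03218 × 22.4 = 0.7208 L
= 721 mL

721 mL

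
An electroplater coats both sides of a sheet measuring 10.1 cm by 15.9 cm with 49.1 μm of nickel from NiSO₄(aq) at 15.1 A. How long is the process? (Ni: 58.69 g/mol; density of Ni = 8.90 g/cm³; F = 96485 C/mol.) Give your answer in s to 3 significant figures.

Plated area = 2 × 10.1 × 15.9 = 321.2 cm²
Volume = 321.2 × 49.1×10⁻⁴ cm = 1.577 cm³
m(Ni) = 1.577 × 8.90 = 14.04 g
n(Ni) = 14.04 / 58.69 = 0.2392 mol; n(e⁻) = 2 × 0.2392 = 0.4784 mol
Q = 0.4784 × 96485 = 46160 C
t = 46160 / 15.1 = 3057 s

3060 s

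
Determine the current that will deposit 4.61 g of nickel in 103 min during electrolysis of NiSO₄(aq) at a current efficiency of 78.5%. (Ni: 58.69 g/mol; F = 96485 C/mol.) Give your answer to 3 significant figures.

3.12 A

n(Ni) = 4.61 / 58.69 = 0.07855 mol
Ni²⁺ + 2e⁻ → Ni, so n(e⁻) = 2 × 0.07855 = 0.1571 mol
Q = 0.1571 × 96485 / 0.785 = 19310 C
I = Q / t = 19310 / 6180 s = 3.12 A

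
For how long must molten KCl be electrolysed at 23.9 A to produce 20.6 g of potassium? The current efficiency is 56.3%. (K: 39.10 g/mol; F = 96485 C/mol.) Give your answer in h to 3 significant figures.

1.05 h

n(K) = 20.6 / 39.10 = 0.5269 mol
K⁺ + e⁻ → K, so n(e⁻) = 0.5269 mol
Q = 0.5269 × 96485 / 0.563 = 90300 C
t = Q / I = 90300 / 23.9 = 3778 s = 1.05 h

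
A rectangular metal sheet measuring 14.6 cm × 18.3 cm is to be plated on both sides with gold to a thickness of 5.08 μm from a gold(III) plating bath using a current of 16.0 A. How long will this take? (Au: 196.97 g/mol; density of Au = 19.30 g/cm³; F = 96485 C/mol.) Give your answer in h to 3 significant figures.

0.134 h

Plated area = 2 × 14.6 × 18.3 = 534.4 cm²
Volume = 534.4 × 5.08×10⁻⁴ cm = 0.2715 cm³
m(Au) = 0.2715 × 19.30 = 5.240 g
n(Au) = 5.240 / 196.97 = 0.02660 mol; n(e⁻) = 3 × 0.02660 = 0.07980 mol
Q = 0.07980 × 96485 = 7700 C
t = 7700 / 16.0 = 481.3 s = 0.134 h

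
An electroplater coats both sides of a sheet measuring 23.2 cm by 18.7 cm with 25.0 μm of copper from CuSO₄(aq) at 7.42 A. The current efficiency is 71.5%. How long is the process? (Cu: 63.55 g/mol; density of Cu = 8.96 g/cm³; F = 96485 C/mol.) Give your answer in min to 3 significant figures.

185 min

Plated area = 2 × 23.2 × 18.7 = 867.7 cm²
Volume = 867.7 × 25.0×10⁻⁴ cm = 2.169 cm³
m(Cu) = 2.169 × 8.96 = 19.43 g
n(Cu) = 19.43 / 63.55 = 0.3057 mol; n(e⁻) = 2 × 0.3057 = 0.6114 mol
Q = 0.6114 × 96485 / 0.715 = 82500 C
t = 82500 / 7.42 = 11120 s = 185 min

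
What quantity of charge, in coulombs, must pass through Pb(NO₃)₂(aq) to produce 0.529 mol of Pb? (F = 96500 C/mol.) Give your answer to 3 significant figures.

1.02×10^5 C

Pb²⁺ + 2e⁻ → Pb, so n(e⁻) = 2 × 0.529 = 1.058 mol
Q = 1.058 × 96500 = 1.021×10^5 C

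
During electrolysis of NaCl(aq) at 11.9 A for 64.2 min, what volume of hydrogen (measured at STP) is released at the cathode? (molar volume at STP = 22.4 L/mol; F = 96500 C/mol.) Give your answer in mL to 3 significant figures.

5320 mL

Charge passed = 11.9 × 3852 = 45840 C
n(e⁻) = Q/F = 45840/96500 = 0.4750 mol
2H⁺ + 2e⁻ → H₂, so n(H₂) = 0.4750 / 2 = 0.2375 mol
V = 0.2375 × 22.4 = 5.320 L
= 5320 mL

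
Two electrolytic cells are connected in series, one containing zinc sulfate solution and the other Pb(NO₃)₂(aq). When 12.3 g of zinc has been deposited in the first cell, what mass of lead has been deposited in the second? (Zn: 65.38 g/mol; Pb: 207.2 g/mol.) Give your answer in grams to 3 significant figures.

39.0 g

n(Zn) = 12.3 / 65.38 = 0.1881 mol
Zn²⁺ + 2e⁻ → Zn, so n(e⁻) = 2 × 0.1881 = 0.3762 mol
Since the cells are in series, n(e⁻) in the Pb cell is also 0.3762 mol.
Pb²⁺ + 2e⁻ → Pb, so n(Pb) = 0.3762 / 2 = 0.1881 mol
m(Pb) = 0.1881 × 207.2 = 39.0 g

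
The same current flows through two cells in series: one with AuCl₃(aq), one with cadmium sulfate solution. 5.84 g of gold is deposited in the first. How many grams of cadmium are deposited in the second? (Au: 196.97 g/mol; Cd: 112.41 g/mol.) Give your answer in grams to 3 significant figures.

n(Au) = 5.84 / 196.97 = 0.02965 mol
Au³⁺ + 3e⁻ → Au, so n(e⁻) = 3 × 0.02965 = 0.08895 mol
Same current for the same time ⇒ same n(e⁻) = 0.08895 mol in both cells.
Cd²⁺ + 2e⁻ → Cd, so n(Cd) = 0.08895 / 2 = 0.04448 mol
m(Cd) = 0.04448 × 112.41 = 5.00 g

5.00 g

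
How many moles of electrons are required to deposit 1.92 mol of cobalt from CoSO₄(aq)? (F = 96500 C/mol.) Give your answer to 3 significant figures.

Co²⁺ + 2e⁻ → Co, so n(e⁻) = 2 × 1.92 = 3.840 mol

3.84 mol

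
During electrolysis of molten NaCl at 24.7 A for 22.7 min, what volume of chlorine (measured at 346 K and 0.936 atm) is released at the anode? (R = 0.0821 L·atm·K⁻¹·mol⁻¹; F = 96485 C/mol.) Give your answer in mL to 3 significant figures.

Charge passed = 24.7 × 1362 = 33640 C
n(e⁻) = Q/F = 33640/96485 = 0.3487 mol
2Cl⁻ → Cl₂ + 2e⁻, so n(Cl₂) = 0.3487 / 2 = 0.1744 mol
V = nRT/P = 0.1744 × 0.0821 × 346 / 0.936 = 5.293 L
= 5290 mL

5290 mL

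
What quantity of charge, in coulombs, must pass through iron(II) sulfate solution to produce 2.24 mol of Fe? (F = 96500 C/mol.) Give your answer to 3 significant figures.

4.32×10^5 C

Fe²⁺ + 2e⁻ → Fe, so n(e⁻) = 2 × 2.24 = 4.480 mol
Q = 4.480 × 96500 = 4.323×10^5 C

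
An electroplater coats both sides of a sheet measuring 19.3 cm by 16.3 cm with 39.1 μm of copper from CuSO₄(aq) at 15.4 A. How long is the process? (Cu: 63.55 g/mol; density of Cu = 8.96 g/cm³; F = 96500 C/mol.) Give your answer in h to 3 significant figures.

1.21 h

Plated area = 2 × 19.3 × 16.3 = 629.2 cm²
Volume = 629.2 × 39.1×10⁻⁴ cm = 2.460 cm³
m(Cu) = 2.460 × 8.96 = 22.04 g
n(Cu) = 22.04 / 63.55 = 0.3468 mol; n(e⁻) = 2 × 0.3468 = 0.6936 mol
Q = 0.6936 × 96500 = 66930 C
t = 66930 / 15.4 = 4346 s = 1.21 h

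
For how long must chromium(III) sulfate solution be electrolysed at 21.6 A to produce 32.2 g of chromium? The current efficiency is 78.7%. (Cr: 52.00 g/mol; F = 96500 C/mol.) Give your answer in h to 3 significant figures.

n(Cr) = 32.2 / 52.00 = 0.6192 mol
Cr³⁺ + 3e⁻ → Cr, so n(e⁻) = 3 × 0.6192 = 1.858 mol
Q = 1.858 × 96500 / 0.787 = 2.278×10^5 C
t = Q / I = 2.278×10^5 / 21.6 = 10550 s = 2.93 h

2.93 h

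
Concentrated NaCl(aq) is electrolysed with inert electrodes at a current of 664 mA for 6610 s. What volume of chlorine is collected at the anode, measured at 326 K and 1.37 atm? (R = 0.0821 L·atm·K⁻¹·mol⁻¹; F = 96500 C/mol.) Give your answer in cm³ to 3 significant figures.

Q = 0.664 A × 6610 s = 4389 C
n(e⁻) = Q/F = 4389/96500 = 0.04548 mol
2Cl⁻ → Cl₂ + 2e⁻, so n(Cl₂) = 0.04548 / 2 = 0.02274 mol
V = nRT/P = 0.02274 × 0.0821 × 326 / 1.37 = 0.4443 L
= 444 cm³

444 cm³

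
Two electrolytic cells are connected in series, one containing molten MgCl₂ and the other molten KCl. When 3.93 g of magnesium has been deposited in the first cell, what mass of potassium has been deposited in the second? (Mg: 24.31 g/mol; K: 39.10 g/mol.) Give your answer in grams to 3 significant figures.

12.6 g

n(Mg) = 3.93 / 24.31 = 0.1617 mol
Mg²⁺ + 2e⁻ → Mg, so n(e⁻) = 2 × 0.1617 = 0.3234 mol
Since the cells are in series, n(e⁻) in the K cell is also 0.3234 mol.
K⁺ + e⁻ → K, so n(K) = 0.3234 mol
m(K) = 0.3234 × 39.10 = 12.6 g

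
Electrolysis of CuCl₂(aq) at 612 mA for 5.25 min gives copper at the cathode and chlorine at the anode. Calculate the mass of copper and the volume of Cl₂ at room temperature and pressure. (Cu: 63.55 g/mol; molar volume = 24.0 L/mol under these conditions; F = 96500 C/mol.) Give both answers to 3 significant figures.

Q = 0.612 × 315 = 192.8 C; n(e⁻) = 192.8 / 96500 = 0.001998 mol
Cathode: Cu²⁺ + 2e⁻ → Cu → n(Cu) = 0.001998/2 = 9.990×10^-4 mol → 0.0635 g
Anode: 2Cl⁻ → Cl₂ + 2e⁻ → n(Cl₂) = 0.001998/2 = 9.990×10^-4 mol → 0.0240 L

0.0635 g Cu; 0.0240 L Cl₂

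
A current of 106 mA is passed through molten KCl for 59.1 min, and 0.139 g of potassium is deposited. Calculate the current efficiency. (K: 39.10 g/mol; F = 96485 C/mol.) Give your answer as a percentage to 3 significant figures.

Q = 0.106 × 3546 = 375.9 C
n(e⁻) = 375.9 / 96485 = 0.003896 mol
K⁺ + e⁻ → K, so theoretical n(K) = 0.003896 mol → 0.1523 g
Efficiency = 0.139 / 0.1523 = 0.9127 = 91.3%

91.3%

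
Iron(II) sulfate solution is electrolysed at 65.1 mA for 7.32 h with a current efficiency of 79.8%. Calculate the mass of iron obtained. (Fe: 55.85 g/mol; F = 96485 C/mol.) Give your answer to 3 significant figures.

Q = 0.0651 × 26352 = 1716 C
n(e⁻) = 1716 / 96485 = 0.01779 mol
Fe²⁺ + 2e⁻ → Fe, so theoretical m(Fe) = 0.008895 × 55.85 = 0.4968 g
Actual mass = 79.8% × 0.4968 = 0.396 g

0.396 g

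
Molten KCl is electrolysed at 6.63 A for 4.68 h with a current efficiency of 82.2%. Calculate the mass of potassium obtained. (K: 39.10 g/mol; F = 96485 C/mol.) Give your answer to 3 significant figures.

Q = 6.63 × 16848 = 1.117×10^5 C
n(e⁻) = 1.117×10^5 / 96485 = 1.158 mol
K⁺ + e⁻ → K, so theoretical m(K) = 1.158 × 39.10 = 45.28 g
Actual mass = 82.2% × 45.28 = 37.2 g

37.2 g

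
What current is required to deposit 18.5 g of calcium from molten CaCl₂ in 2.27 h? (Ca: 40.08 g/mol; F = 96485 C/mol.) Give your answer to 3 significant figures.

10.9 A

n(Ca) = 18.5 / 40.08 = 0.4616 mol
Ca²⁺ + 2e⁻ → Ca, so n(e⁻) = 2 × 0.4616 = 0.9232 mol
Q = 0.9232 × 96485 = 89070 C
I = Q / t = 89070 / 8172 s = 10.9 A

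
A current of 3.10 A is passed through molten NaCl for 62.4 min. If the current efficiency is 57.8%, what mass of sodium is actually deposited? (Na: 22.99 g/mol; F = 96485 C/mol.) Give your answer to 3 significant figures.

1.60 g

Q = 3.10 × 3744 = 11610 C
n(e⁻) = 11610 / 96485 = 0.1203 mol
Na⁺ + e⁻ → Na, so theoretical m(Na) = 0.1203 × 22.99 = 2.766 g
Actual mass = 57.8% × 2.766 = 1.60 g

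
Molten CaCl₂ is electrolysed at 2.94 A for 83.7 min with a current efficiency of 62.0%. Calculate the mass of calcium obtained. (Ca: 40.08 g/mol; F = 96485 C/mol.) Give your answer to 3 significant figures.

1.90 g

Q = 2.94 × 5022 = 14760 C
n(e⁻) = 14760 / 96485 = 0.1530 mol
Ca²⁺ + 2e⁻ → Ca, so theoretical m(Ca) = 0.07650 × 40.08 = 3.066 g
Actual mass = 62.0% × 3.066 = 1.90 g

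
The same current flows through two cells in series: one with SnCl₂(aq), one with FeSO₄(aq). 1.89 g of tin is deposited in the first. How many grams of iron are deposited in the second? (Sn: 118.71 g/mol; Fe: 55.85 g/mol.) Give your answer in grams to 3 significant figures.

n(Sn) = 1.89 / 118.71 = 0.01592 mol
Sn²⁺ + 2e⁻ → Sn, so n(e⁻) = 2 × 0.01592 = 0.03184 mol
Same current for the same time ⇒ same n(e⁻) = 0.03184 mol in both cells.
Fe²⁺ + 2e⁻ → Fe, so n(Fe) = 0.03184 / 2 = 0.01592 mol
m(Fe) = 0.01592 × 55.85 = 0.889 g

0.889 g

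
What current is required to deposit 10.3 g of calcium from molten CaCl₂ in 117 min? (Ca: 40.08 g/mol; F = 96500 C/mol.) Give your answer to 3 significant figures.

n(Ca) = 10.3 / 40.08 = 0.2570 mol
Ca²⁺ + 2e⁻ → Ca, so n(e⁻) = 2 × 0.2570 = 0.5140 mol
Q = 0.5140 × 96500 = 49600 C
I = Q / t = 49600 / 7020 s = 7.07 A

7.07 A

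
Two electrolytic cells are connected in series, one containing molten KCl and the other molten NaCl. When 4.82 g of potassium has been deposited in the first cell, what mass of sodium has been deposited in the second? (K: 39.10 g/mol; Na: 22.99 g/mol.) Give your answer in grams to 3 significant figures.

2.83 g

n(K) = 4.82 / 39.10 = 0.1233 mol
K⁺ + e⁻ → K, so n(e⁻) = 0.1233 mol
Same current for the same time ⇒ same n(e⁻) = 0.1233 mol in both cells.
Na⁺ + e⁻ → Na, so n(Na) = 0.1233 mol
m(Na) = 0.1233 × 22.99 = 2.83 g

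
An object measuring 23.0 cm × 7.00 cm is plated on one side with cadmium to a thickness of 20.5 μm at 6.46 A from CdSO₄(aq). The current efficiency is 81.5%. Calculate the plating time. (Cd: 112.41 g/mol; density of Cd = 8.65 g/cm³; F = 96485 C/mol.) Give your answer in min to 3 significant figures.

Plated area = 23.0 × 7.00 = 161.0 cm²
Volume = 161.0 × 20.5×10⁻⁴ cm = 0.3301 cm³
m(Cd) = 0.3301 × 8.65 = 2.855 g
n(Cd) = 2.855 / 112.41 = 0.02540 mol; n(e⁻) = 2 × 0.02540 = 0.05080 mol
Q = 0.05080 × 96485 / 0.815 = 6014 C
t = 6014 / 6.46 = 931.0 s = 15.5 min

15.5 min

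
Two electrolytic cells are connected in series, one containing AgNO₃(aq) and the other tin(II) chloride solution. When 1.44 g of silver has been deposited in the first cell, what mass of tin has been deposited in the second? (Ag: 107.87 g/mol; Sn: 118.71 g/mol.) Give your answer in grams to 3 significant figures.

n(Ag) = 1.44 / 107.87 = 0.01335 mol
Ag⁺ + e⁻ → Ag, so n(e⁻) = 0.01335 mol
Same current for the same time ⇒ same n(e⁻) = 0.01335 mol in both cells.
Sn²⁺ + 2e⁻ → Sn, so n(Sn) = 0.01335 / 2 = 0.006675 mol
m(Sn) = 0.006675 × 118.71 = 0.792 g

0.792 g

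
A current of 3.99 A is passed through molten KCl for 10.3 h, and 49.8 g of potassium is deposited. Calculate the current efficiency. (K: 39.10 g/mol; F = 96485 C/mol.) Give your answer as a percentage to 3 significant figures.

83.1%

Q = 3.99 × 37080 = 1.479×10^5 C
n(e⁻) = 1.479×10^5 / 96485 = 1.533 mol
K⁺ + e⁻ → K, so theoretical n(K) = 1.533 mol → 59.94 g
Efficiency = 49.8 / 59.94 = 0.8308 = 83.1%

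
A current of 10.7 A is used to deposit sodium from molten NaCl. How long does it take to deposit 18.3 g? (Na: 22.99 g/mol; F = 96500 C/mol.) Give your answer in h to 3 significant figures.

n(Na) = 18.3 / 22.99 = 0.7960 mol
Na⁺ + e⁻ → Na, so n(e⁻) = 0.7960 mol
Q = 0.7960 × 96500 = 76810 C
t = Q / I = 76810 / 10.7 = 7179 s = 1.99 h

1.99 h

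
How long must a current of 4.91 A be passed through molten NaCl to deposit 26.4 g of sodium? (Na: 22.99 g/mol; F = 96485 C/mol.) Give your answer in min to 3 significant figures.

376 min

n(Na) = 26.4 / 22.99 = 1.148 mol
Na⁺ + e⁻ → Na, so n(e⁻) = 1.148 mol
Q = 1.148 × 96485 = 1.108×10^5 C
t = Q / I = 1.108×10^5 / 4.91 = 22570 s = 376 min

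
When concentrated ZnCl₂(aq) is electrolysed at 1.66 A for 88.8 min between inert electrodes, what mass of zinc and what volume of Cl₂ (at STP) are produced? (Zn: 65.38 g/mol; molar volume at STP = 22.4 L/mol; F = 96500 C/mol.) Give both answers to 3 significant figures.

Q = 1.66 × 5328 = 8844 C; n(e⁻) = 8844 / 96500 = 0.09165 mol
Cathode: Zn²⁺ + 2e⁻ → Zn → n(Zn) = 0.09165/2 = 0.04583 mol → 3.00 g
Anode: 2Cl⁻ → Cl₂ + 2e⁻ → n(Cl₂) = 0.09165/2 = 0.04583 mol → 1.03 L

3.00 g Zn; 1.03 L Cl₂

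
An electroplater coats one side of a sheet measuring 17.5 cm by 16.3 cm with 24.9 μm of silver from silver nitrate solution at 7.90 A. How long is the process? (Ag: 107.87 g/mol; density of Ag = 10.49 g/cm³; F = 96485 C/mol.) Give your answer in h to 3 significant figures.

Plated area = 17.5 × 16.3 = 285.3 cm²
Volume = 285.3 × 24.9×10⁻⁴ cm = 0.7104 cm³
m(Ag) = 0.7104 × 10.49 = 7.452 g
n(Ag) = 7.452 / 107.87 = 0.06908 mol; n(e⁻) = 0.06908 mol
Q = 0.06908 × 96485 = 6665 C
t = 6665 / 7.90 = 843.7 s = 0.234 h

0.234 h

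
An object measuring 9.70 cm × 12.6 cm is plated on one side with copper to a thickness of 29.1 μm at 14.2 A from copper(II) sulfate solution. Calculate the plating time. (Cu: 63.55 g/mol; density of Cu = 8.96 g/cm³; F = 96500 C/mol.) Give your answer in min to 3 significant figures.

Plated area = 9.70 × 12.6 = 122.2 cm²
Volume = 122.2 × 29.1×10⁻⁴ cm = 0.3556 cm³
m(Cu) = 0.3556 × 8.96 = 3.186 g
n(Cu) = 3.186 / 63.55 = 0.05013 mol; n(e⁻) = 2 × 0.05013 = 0.1003 mol
Q = 0.1003 × 96500 = 9679 C
t = 9679 / 14.2 = 681.6 s = 11.4 min

11.4 min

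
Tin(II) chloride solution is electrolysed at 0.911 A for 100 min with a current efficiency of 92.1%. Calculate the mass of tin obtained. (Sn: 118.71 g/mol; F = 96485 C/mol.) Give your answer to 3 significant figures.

Q = 0.911 × 6000 = 5466 C
n(e⁻) = 5466 / 96485 = 0.05665 mol
Sn²⁺ + 2e⁻ → Sn, so theoretical m(Sn) = 0.02833 × 118.71 = 3.363 g
Actual mass = 92.1% × 3.363 = 3.10 g

3.10 g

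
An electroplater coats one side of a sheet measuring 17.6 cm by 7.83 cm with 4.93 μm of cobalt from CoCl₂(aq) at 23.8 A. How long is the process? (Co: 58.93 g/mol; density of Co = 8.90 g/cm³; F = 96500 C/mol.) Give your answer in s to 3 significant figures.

Plated area = 17.6 × 7.83 = 137.8 cm²
Volume = 137.8 × 4.93×10⁻⁴ cm = 0.06794 cm³
m(Co) = 0.06794 × 8.90 = 0.6047 g
n(Co) = 0.6047 / 58.93 = 0.01026 mol; n(e⁻) = 2 × 0.01026 = 0.02052 mol
Q = 0.02052 × 96500 = 1980 C
t = 1980 / 23.8 = 83.19 s

83.2 s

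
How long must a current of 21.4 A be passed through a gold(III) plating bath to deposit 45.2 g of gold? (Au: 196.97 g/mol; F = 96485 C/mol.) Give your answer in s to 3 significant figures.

n(Au) = 45.2 / 196.97 = 0.2295 mol
Au³⁺ + 3e⁻ → Au, so n(e⁻) = 3 × 0.2295 = 0.6885 mol
Q = 0.6885 × 96485 = 66430 C
t = Q / I = 66430 / 21.4 = 3104 s

3100 s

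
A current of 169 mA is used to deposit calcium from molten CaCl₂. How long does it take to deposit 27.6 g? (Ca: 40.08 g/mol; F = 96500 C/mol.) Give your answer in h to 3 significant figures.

n(Ca) = 27.6 / 40.08 = 0.6886 mol
Ca²⁺ + 2e⁻ → Ca, so n(e⁻) = 2 × 0.6886 = 1.377 mol
Q = 1.377 × 96500 = 1.329×10^5 C
t = Q / I = 1.329×10^5 / 0.169 = 7.864×10^5 s = 218 h

218 h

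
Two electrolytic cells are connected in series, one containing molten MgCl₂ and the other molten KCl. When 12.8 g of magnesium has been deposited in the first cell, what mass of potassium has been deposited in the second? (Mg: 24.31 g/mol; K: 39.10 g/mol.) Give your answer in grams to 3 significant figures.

n(Mg) = 12.8 / 24.31 = 0.5265 mol
Mg²⁺ + 2e⁻ → Mg, so n(e⁻) = 2 × 0.5265 = 1.053 mol
Since the cells are in series, n(e⁻) in the K cell is also 1.053 mol.
K⁺ + e⁻ → K, so n(K) = 1.053 mol
m(K) = 1.053 × 39.10 = 41.2 g

41.2 g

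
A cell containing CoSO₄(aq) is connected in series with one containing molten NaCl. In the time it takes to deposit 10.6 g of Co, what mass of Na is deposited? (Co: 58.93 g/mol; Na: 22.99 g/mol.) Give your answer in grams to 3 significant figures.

n(Co) = 10.6 / 58.93 = 0.1799 mol
Co²⁺ + 2e⁻ → Co, so n(e⁻) = 2 × 0.1799 = 0.3598 mol
Since the cells are in series, n(e⁻) in the Na cell is also 0.3598 mol.
Na⁺ + e⁻ → Na, so n(Na) = 0.3598 mol
m(Na) = 0.3598 × 22.99 = 8.27 g

8.27 g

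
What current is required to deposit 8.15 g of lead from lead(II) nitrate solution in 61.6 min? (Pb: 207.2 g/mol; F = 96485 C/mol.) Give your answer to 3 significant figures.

n(Pb) = 8.15 / 207.2 = 0.03933 mol
Pb²⁺ + 2e⁻ → Pb, so n(e⁻) = 2 × 0.03933 = 0.07866 mol
Q = 0.07866 × 96485 = 7590 C
I = Q / t = 7590 / 3696 s = 2.05 A

2.05 A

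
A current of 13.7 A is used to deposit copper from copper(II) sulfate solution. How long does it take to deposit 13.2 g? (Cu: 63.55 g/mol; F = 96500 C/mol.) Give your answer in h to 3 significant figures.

0.813 h

n(Cu) = 13.2 / 63.55 = 0.2077 mol
Cu²⁺ + 2e⁻ → Cu, so n(e⁻) = 2 × 0.2077 = 0.4154 mol
Q = 0.4154 × 96500 = 40090 C
t = Q / I = 40090 / 13.7 = 2926 s = 0.813 h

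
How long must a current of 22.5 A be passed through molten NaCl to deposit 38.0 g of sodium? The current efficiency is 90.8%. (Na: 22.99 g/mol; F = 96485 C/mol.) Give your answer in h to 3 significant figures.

2.17 h

n(Na) = 38.0 / 22.99 = 1.653 mol
Na⁺ + e⁻ → Na, so n(e⁻) = 1.653 mol
Q = 1.653 × 96485 / 0.908 = 1.756×10^5 C
t = Q / I = 1.756×10^5 / 22.5 = 7804 s = 2.17 h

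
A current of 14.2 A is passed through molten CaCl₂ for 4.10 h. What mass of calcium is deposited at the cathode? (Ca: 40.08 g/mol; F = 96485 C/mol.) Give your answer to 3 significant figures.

Charge passed = 14.2 × 14760 = 2.096×10^5 C
n(e⁻) = Q/F = 2.096×10^5/96485 = 2.172 mol
Ca²⁺ + 2e⁻ → Ca, so n(Ca) = 2.172 / 2 = 1.086 mol
m = 1.086 × 40.08 = 43.5 g

43.5 g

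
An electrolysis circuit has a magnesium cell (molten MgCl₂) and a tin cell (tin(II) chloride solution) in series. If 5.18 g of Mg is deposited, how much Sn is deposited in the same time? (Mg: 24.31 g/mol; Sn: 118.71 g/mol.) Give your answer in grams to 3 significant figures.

n(Mg) = 5.18 / 24.31 = 0.2131 mol
Mg²⁺ + 2e⁻ → Mg, so n(e⁻) = 2 × 0.2131 = 0.4262 mol
The cells are in series, so the same charge (and hence the same n(e⁻) = 0.4262 mol) passes through both.
Sn²⁺ + 2e⁻ → Sn, so n(Sn) = 0.4262 / 2 = 0.2131 mol
m(Sn) = 0.2131 × 118.71 = 25.3 g

25.3 g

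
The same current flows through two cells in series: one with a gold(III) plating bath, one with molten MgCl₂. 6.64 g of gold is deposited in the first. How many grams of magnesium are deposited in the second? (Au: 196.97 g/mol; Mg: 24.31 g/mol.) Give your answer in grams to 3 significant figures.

1.23 g

n(Au) = 6.64 / 196.97 = 0.03371 mol
Au³⁺ + 3e⁻ → Au, so n(e⁻) = 3 × 0.03371 = 0.1011 mol
In series, the same 0.1011 mol of electrons flows through the second cell.
Mg²⁺ + 2e⁻ → Mg, so n(Mg) = 0.1011 / 2 = 0.05055 mol
m(Mg) = 0.05055 × 24.31 = 1.23 g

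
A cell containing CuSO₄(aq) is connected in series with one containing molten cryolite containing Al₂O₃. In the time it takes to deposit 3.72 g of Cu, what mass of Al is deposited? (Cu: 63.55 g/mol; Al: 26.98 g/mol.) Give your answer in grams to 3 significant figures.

n(Cu) = 3.72 / 63.55 = 0.05854 mol
Cu²⁺ + 2e⁻ → Cu, so n(e⁻) = 2 × 0.05854 = 0.1171 mol
Since the cells are in series, n(e⁻) in the Al cell is also 0.1171 mol.
Al³⁺ + 3e⁻ → Al, so n(Al) = 0.1171 / 3 = 0.03903 mol
m(Al) = 0.03903 × 26.98 = 1.05 g

1.05 g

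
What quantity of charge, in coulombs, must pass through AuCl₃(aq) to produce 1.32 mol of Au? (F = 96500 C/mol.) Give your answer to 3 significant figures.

3.82×10^5 C

Au³⁺ + 3e⁻ → Au, so n(e⁻) = 3 × 1.32 = 3.960 mol
Q = 3.960 × 96500 = 3.821×10^5 C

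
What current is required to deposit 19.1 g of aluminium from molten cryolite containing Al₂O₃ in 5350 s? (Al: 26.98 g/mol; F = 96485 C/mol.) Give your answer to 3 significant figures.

38.3 A

n(Al) = 19.1 / 26.98 = 0.7079 mol
Al³⁺ + 3e⁻ → Al, so n(e⁻) = 3 × 0.7079 = 2.124 mol
Q = 2.124 × 96485 = 2.049×10^5 C
I = Q / t = 2.049×10^5 / 5350 s = 38.3 A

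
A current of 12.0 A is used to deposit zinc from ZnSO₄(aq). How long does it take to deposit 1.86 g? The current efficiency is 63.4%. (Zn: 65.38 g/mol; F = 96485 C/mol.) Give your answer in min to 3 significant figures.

n(Zn) = 1.86 / 65.38 = 0.02845 mol
Zn²⁺ + 2e⁻ → Zn, so n(e⁻) = 2 × 0.02845 = 0.05690 mol
Q = 0.05690 × 96485 / 0.634 = 8659 C
t = Q / I = 8659 / 12.0 = 721.6 s = 12.0 min

12.0 min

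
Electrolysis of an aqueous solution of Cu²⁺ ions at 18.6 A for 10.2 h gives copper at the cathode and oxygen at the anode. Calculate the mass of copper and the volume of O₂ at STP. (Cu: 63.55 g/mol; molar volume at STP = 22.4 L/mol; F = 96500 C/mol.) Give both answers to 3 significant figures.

225 g Cu; 39.6 L O₂

Q = 18.6 × 36720 = 6.830×10^5 C; n(e⁻) = 6.830×10^5 / 96500 = 7.078 mol
Cathode: Cu²⁺ + 2e⁻ → Cu → n(Cu) = 7.078/2 = 3.539 mol → 225 g
Anode: 2H₂O → O₂ + 4H⁺ + 4e⁻ → n(O₂) = 7.078/4 = 1.770 mol → 39.6 L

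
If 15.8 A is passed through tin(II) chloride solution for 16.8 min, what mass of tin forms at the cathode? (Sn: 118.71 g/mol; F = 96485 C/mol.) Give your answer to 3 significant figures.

Q = 15.8 A × 1008 s = 15930 C
n(e⁻) = Q/F = 15930/96485 = 0.1651 mol
Sn²⁺ + 2e⁻ → Sn, so n(Sn) = 0.1651 / 2 = 0.08255 mol
m = 0.08255 × 118.71 = 9.80 g

9.80 g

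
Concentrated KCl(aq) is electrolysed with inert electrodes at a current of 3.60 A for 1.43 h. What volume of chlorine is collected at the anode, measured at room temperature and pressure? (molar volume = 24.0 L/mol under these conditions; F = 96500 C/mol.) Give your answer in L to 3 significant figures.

Q = It = 3.60 × 5148 = 18530 C
n(e⁻) = Q/F = 18530/96500 = 0.1920 mol
2Cl⁻ → Cl₂ + 2e⁻, so n(Cl₂) = 0.1920 / 2 = 0.09600 mol
V = 0.09600 × 24.0 = 2.304 L

2.30 L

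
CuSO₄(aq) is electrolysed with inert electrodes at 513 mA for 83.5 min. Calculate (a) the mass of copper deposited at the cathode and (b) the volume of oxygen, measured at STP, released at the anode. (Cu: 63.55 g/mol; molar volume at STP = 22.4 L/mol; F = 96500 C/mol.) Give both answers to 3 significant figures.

0.846 g Cu; 0.149 L O₂

Q = 0.513 × 5010 = 2570 C; n(e⁻) = 2570 / 96500 = 0.02663 mol
Cathode: Cu²⁺ + 2e⁻ → Cu → n(Cu) = 0.02663/2 = 0.01332 mol → 0.846 g
Anode: 2H₂O → O₂ + 4H⁺ + 4e⁻ → n(O₂) = 0.02663/4 = 0.006658 mol → 0.149 L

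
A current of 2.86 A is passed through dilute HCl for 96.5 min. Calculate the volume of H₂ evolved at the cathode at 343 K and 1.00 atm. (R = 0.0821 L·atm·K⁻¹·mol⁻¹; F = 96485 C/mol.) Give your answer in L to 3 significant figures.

2.42 L

Charge passed = 2.86 × 5790 = 16560 C
n(e⁻) = 16560 / 96485 = 0.1716 mol
2H⁺ + 2e⁻ → H₂, so n(H₂) = 0.1716 / 2 = 0.08580 mol
V = nRT/P = 0.08580 × 0.0821 × 343 / 1.00 = 2.416 L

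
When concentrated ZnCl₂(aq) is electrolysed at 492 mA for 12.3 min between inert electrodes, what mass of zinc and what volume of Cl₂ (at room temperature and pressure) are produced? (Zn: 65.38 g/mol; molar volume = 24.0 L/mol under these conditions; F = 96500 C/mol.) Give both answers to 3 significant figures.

0.123 g Zn; 0.0452 L Cl₂

Q = 0.492 × 738 = 363.1 C; n(e⁻) = 363.1 / 96500 = 0.003763 mol
Cathode: Zn²⁺ + 2e⁻ → Zn → n(Zn) = 0.003763/2 = 0.001882 mol → 0.123 g
Anode: 2Cl⁻ → Cl₂ + 2e⁻ → n(Cl₂) = 0.003763/2 = 0.001882 mol → 0.0452 L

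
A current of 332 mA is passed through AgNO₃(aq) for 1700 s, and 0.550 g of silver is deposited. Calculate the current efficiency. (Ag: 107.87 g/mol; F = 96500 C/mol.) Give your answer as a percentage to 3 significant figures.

87.2%

Q = 0.332 × 1700 = 564.4 C
n(e⁻) = 564.4 / 96500 = 0.005849 mol
Ag⁺ + e⁻ → Ag, so theoretical n(Ag) = 0.005849 mol → 0.6309 g
Efficiency = 0.550 / 0.6309 = 0.8718 = 87.2%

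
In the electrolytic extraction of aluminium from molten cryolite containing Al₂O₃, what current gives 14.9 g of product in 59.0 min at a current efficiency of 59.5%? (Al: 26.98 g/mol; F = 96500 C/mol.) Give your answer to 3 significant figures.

75.9 A

n(Al) = 14.9 / 26.98 = 0.5523 mol
Al³⁺ + 3e⁻ → Al, so n(e⁻) = 3 × 0.5523 = 1.657 mol
Q = 1.657 × 96500 / 0.595 = 2.687×10^5 C
I = Q / t = 2.687×10^5 / 3540 s = 75.9 A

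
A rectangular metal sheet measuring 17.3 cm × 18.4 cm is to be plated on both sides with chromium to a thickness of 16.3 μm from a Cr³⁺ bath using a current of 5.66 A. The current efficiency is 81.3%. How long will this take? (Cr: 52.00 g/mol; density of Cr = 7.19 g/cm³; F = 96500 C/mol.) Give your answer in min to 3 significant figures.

150 min

Plated area = 2 × 17.3 × 18.4 = 636.6 cm²
Volume = 636.6 × 16.3×10⁻⁴ cm = 1.038 cm³
m(Cr) = 1.038 × 7.19 = 7.463 g
n(Cr) = 7.463 / 52.00 = 0.1435 mol; n(e⁻) = 3 × 0.1435 = 0.4305 mol
Q = 0.4305 × 96500 / 0.813 = 51100 C
t = 51100 / 5.66 = 9028 s = 150 min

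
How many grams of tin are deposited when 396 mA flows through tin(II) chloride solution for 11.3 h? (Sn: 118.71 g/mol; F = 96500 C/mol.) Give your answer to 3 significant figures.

9.91 g

Q = 0.396 A × 40680 s = 16110 C
n(e⁻) = Q/F = 16110/96500 = 0.1669 mol
Sn²⁺ + 2e⁻ → Sn, so n(Sn) = 0.1669 / 2 = 0.08345 mol
m = 0.08345 × 118.71 = 9.91 g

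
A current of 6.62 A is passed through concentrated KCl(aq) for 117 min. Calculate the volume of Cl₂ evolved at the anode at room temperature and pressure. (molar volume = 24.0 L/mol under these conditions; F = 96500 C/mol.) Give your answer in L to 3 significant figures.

5.78 L

Charge passed = 6.62 × 7020 = 46470 C
n(e⁻) = 46470 / 96500 = 0.4816 mol
2Cl⁻ → Cl₂ + 2e⁻, so n(Cl₂) = 0.4816 / 2 = 0.2408 mol
V = 0.2408 × 24.0 = 5.779 L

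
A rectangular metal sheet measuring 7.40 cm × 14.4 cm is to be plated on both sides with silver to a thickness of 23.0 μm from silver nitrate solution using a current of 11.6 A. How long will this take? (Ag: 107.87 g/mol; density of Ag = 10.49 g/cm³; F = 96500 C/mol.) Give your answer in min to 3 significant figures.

Plated area = 2 × 7.40 × 14.4 = 213.1 cm²
Volume = 213.1 × 23.0×10⁻⁴ cm = 0.4901 cm³
m(Ag) = 0.4901 × 10.49 = 5.141 g
n(Ag) = 5.141 / 107.87 = 0.04766 mol; n(e⁻) = 0.04766 mol
Q = 0.04766 × 96500 = 4599 C
t = 4599 / 11.6 = 396.5 s = 6.61 min

6.61 min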